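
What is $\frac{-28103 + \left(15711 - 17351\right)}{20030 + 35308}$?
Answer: $- \frac{29743}{55338} \approx -0.53748$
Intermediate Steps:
$\frac{-28103 + \left(15711 - 17351\right)}{20030 + 35308} = \frac{-28103 + \left(15711 - 17351\right)}{55338} = \left(-28103 - 1640\right) \frac{1}{55338} = \left(-29743\right) \frac{1}{55338} = - \frac{29743}{55338}$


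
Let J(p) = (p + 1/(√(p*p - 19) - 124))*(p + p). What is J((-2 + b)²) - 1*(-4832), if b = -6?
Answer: 147142304/11299 - 384*√453/11299 ≈ 13022.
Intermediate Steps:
J(p) = 2*p*(p + 1/(-124 + √(-19 + p²))) (J(p) = (p + 1/(√(p² - 19) - 124))*(2*p) = (p + 1/(√(-19 + p²) - 124))*(2*p) = (p + 1/(-124 + √(-19 + p²)))*(2*p) = 2*p*(p + 1/(-124 + √(-19 + p²))))
J((-2 + b)²) - 1*(-4832) = 2*(-2 - 6)²*(1 - 124*(-2 - 6)² + (-2 - 6)²*√(-19 + ((-2 - 6)²)²))/(-124 + √(-19 + ((-2 - 6)²)²)) - 1*(-4832) = 2*(-8)²*(1 - 124*(-8)² + (-8)²*√(-19 + ((-8)²)²))/(-124 + √(-19 + ((-8)²)²)) + 4832 = 2*64*(1 - 124*64 + 64*√(-19 + 64²))/(-124 + √(-19 + 64²)) + 4832 = 2*64*(1 - 7936 + 64*√(-19 + 4096))/(-124 + √(-19 + 4096)) + 4832 = 2*64*(1 - 7936 + 64*√4077)/(-124 + √4077) + 4832 = 2*64*(1 - 7936 + 64*(3*√453))/(-124 + 3*√453) + 4832 = 2*64*(1 - 7936 + 192*√453)/(-124 + 3*√453) + 4832 = 2*64*(-7935 + 192*√453)/(-124 + 3*√453) + 4832 = 128*(-7935 + 192*√453)/(-124 + 3*√453) + 4832 = 4832 + 128*(-7935 + 192*√453)/(-124 + 3*√453)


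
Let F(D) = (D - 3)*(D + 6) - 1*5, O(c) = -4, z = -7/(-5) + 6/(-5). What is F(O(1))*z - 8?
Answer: -59/5 ≈ -11.800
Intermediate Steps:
z = ⅕ (z = -7*(-⅕) + 6*(-⅕) = 7/5 - 6/5 = ⅕ ≈ 0.20000)
F(D) = -5 + (-3 + D)*(6 + D) (F(D) = (-3 + D)*(6 + D) - 5 = -5 + (-3 + D)*(6 + D))
F(O(1))*z - 8 = (-23 + (-4)² + 3*(-4))*(⅕) - 8 = (-23 + 16 - 12)*(⅕) - 8 = -19*⅕ - 8 = -19/5 - 8 = -59/5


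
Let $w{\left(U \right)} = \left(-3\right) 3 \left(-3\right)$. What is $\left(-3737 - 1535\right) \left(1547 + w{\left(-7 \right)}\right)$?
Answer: $-8298128$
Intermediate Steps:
$w{\left(U \right)} = 27$ ($w{\left(U \right)} = \left(-9\right) \left(-3\right) = 27$)
$\left(-3737 - 1535\right) \left(1547 + w{\left(-7 \right)}\right) = \left(-3737 - 1535\right) \left(1547 + 27\right) = \left(-5272\right) 1574 = -8298128$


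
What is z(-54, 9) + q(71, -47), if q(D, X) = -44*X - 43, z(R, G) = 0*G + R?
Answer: 1971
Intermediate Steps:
z(R, G) = R (z(R, G) = 0 + R = R)
q(D, X) = -43 - 44*X
z(-54, 9) + q(71, -47) = -54 + (-43 - 44*(-47)) = -54 + (-43 + 2068) = -54 + 2025 = 1971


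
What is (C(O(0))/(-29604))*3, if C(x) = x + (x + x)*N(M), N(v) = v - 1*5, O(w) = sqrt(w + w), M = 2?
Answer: 0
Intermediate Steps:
O(w) = sqrt(2)*sqrt(w) (O(w) = sqrt(2*w) = sqrt(2)*sqrt(w))
N(v) = -5 + v (N(v) = v - 5 = -5 + v)
C(x) = -5*x (C(x) = x + (x + x)*(-5 + 2) = x + (2*x)*(-3) = x - 6*x = -5*x)
(C(O(0))/(-29604))*3 = (-5*sqrt(2)*sqrt(0)/(-29604))*3 = (-5*sqrt(2)*0*(-1/29604))*3 = (-5*0*(-1/29604))*3 = (0*(-1/29604))*3 = 0*3 = 0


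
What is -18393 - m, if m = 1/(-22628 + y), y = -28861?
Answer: -947037176/51489 ≈ -18393.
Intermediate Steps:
m = -1/51489 (m = 1/(-22628 - 28861) = 1/(-51489) = -1/51489 ≈ -1.9422e-5)
-18393 - m = -18393 - 1*(-1/51489) = -18393 + 1/51489 = -947037176/51489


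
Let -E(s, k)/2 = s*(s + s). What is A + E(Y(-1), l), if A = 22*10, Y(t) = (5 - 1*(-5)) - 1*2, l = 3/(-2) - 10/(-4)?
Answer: -36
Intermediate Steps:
l = 1 (l = 3*(-½) - 10*(-¼) = -3/2 + 5/2 = 1)
Y(t) = 8 (Y(t) = (5 + 5) - 2 = 10 - 2 = 8)
A = 220
E(s, k) = -4*s² (E(s, k) = -2*s*(s + s) = -2*s*2*s = -4*s²)
A + E(Y(-1), l) = 220 - 4*8² = 220 - 4*64 = 220 - 256 = -36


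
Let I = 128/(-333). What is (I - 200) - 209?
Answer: -136325/333 ≈ -409.38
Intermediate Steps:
I = -128/333 (I = 128*(-1/333) = -128/333 ≈ -0.38438)
(I - 200) - 209 = (-128/333 - 200) - 209 = -66728/333 - 209 = -136325/333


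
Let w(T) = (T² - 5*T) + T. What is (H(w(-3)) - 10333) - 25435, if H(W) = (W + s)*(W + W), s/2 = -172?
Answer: -49334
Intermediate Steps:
s = -344 (s = 2*(-172) = -344)
w(T) = T² - 4*T
H(W) = 2*W*(-344 + W) (H(W) = (W - 344)*(W + W) = (-344 + W)*(2*W) = 2*W*(-344 + W))
(H(w(-3)) - 10333) - 25435 = (2*(-3*(-4 - 3))*(-344 - 3*(-4 - 3)) - 10333) - 25435 = (2*(-3*(-7))*(-344 - 3*(-7)) - 10333) - 25435 = (2*21*(-344 + 21) - 10333) - 25435 = (2*21*(-323) - 10333) - 25435 = (-13566 - 10333) - 25435 = -23899 - 25435 = -49334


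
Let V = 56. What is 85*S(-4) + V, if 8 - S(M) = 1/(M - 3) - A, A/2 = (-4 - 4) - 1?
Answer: -5473/7 ≈ -781.86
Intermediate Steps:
A = -18 (A = 2*((-4 - 4) - 1) = 2*(-8 - 1) = 2*(-9) = -18)
S(M) = -10 - 1/(-3 + M) (S(M) = 8 - (1/(M - 3) - 1*(-18)) = 8 - (1/(-3 + M) + 18) = 8 - (18 + 1/(-3 + M)) = 8 + (-18 - 1/(-3 + M)) = -10 - 1/(-3 + M))
85*S(-4) + V = 85*((29 - 10*(-4))/(-3 - 4)) + 56 = 85*((29 + 40)/(-7)) + 56 = 85*(-⅐*69) + 56 = 85*(-69/7) + 56 = -5865/7 + 56 = -5473/7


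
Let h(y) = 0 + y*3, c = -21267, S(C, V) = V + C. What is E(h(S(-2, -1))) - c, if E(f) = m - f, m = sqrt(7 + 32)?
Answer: 21276 + sqrt(39) ≈ 21282.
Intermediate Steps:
m = sqrt(39) ≈ 6.2450
S(C, V) = C + V
h(y) = 3*y (h(y) = 0 + 3*y = 3*y)
E(f) = sqrt(39) - f
E(h(S(-2, -1))) - c = (sqrt(39) - 3*(-2 - 1)) - 1*(-21267) = (sqrt(39) - 3*(-3)) + 21267 = (sqrt(39) - 1*(-9)) + 21267 = (sqrt(39) + 9) + 21267 = (9 + sqrt(39)) + 21267 = 21276 + sqrt(39)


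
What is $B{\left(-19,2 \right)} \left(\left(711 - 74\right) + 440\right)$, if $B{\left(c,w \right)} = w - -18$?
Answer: $21540$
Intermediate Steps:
$B{\left(c,w \right)} = 18 + w$ ($B{\left(c,w \right)} = w + 18 = 18 + w$)
$B{\left(-19,2 \right)} \left(\left(711 - 74\right) + 440\right) = \left(18 + 2\right) \left(\left(711 - 74\right) + 440\right) = 20 \left(637 + 440\right) = 20 \cdot 1077 = 21540$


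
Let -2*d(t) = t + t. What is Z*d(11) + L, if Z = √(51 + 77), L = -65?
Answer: -65 - 88*√2 ≈ -189.45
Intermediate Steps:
d(t) = -t (d(t) = -(t + t)/2 = -t)
Z = 8*√2 (Z = √128 = 8*√2 ≈ 11.314)
Z*d(11) + L = (8*√2)*(-1*11) - 65 = (8*√2)*(-11) - 65 = -88*√2 - 65 = -65 - 88*√2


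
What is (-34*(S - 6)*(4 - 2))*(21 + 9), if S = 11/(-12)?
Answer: 14110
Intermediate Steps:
S = -11/12 (S = 11*(-1/12) = -11/12 ≈ -0.91667)
(-34*(S - 6)*(4 - 2))*(21 + 9) = (-34*(-11/12 - 6)*(4 - 2))*(21 + 9) = -(-1411)*2/6*30 = -34*(-83/6)*30 = (1411/3)*30 = 14110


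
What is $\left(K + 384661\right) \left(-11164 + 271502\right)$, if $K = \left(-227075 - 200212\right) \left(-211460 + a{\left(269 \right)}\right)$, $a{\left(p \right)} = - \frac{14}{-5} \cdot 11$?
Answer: $\frac{117596410066997966}{5} \approx 2.3519 \cdot 10^{16}$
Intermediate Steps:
$a{\left(p \right)} = \frac{154}{5}$ ($a{\left(p \right)} = \left(-14\right) \left(- \frac{1}{5}\right) 11 = \frac{14}{5} \cdot 11 = \frac{154}{5}$)
$K = \frac{451704742902}{5}$ ($K = \left(-227075 - 200212\right) \left(-211460 + \frac{154}{5}\right) = \left(-427287\right) \left(- \frac{1057146}{5}\right) = \frac{451704742902}{5} \approx 9.0341 \cdot 10^{10}$)
$\left(K + 384661\right) \left(-11164 + 271502\right) = \left(\frac{451704742902}{5} + 384661\right) \left(-11164 + 271502\right) = \frac{451706666207}{5} \cdot 260338 = \frac{117596410066997966}{5}$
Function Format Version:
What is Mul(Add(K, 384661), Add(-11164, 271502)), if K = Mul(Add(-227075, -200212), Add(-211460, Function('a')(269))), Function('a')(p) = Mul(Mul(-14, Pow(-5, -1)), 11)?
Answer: Rational(117596410066997966, 5) ≈ 2.3519e+16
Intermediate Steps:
Function('a')(p) = Rational(154, 5) (Function('a')(p) = Mul(Mul(-14, Rational(-1, 5)), 11) = Mul(Rational(14, 5), 11) = Rational(154, 5))
K = Rational(451704742902, 5) (K = Mul(Add(-227075, -200212), Add(-211460, Rational(154, 5))) = Mul(-427287, Rational(-1057146, 5)) = Rational(451704742902, 5) ≈ 9.0341e+10)
Mul(Add(K, 384661), Add(-11164, 271502)) = Mul(Add(Rational(451704742902, 5), 384661), Add(-11164, 271502)) = Mul(Rational(451706666207, 5), 260338) = Rational(117596410066997966, 5)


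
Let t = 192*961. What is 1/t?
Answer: 1/184512 ≈ 5.4197e-6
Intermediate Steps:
t = 184512
1/t = 1/184512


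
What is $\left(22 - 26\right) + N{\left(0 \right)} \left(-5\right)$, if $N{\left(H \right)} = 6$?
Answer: $-34$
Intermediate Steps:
$\left(22 - 26\right) + N{\left(0 \right)} \left(-5\right) = \left(22 - 26\right) + 6 \left(-5\right) = \left(22 - 26\right) - 30 = -4 - 30 = -34$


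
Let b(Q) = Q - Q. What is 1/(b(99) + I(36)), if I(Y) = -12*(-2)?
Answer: 1/24 ≈ 0.041667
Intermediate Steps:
I(Y) = 24
b(Q) = 0
1/(b(99) + I(36)) = 1/(0 + 24) = 1/24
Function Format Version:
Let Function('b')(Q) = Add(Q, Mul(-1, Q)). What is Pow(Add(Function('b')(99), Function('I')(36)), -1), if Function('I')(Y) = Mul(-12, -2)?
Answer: Rational(1, 24) ≈ 0.041667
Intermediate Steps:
Function('I')(Y) = 24
Function('b')(Q) = 0
Pow(Add(Function('b')(99), Function('I')(36)), -1) = Pow(Add(0, 24), -1) = Pow(24, -1) = Rational(1, 24)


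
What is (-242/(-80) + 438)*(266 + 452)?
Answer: 6333119/20 ≈ 3.1666e+5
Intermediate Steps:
(-242/(-80) + 438)*(266 + 452) = (-242*(-1/80) + 438)*718 = (121/40 + 438)*718 = (17641/40)*718 = 6333119/20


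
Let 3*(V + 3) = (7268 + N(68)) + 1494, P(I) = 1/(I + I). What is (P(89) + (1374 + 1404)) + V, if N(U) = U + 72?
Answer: 3066409/534 ≈ 5742.3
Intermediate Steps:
N(U) = 72 + U
P(I) = 1/(2*I)
V = 8893/3 (V = -3 + ((7268 + (72 + 68)) + 1494)/3 = -3 + ((7268 + 140) + 1494)/3 = -3 + (7408 + 1494)/3 = -3 + (⅓)*8902 = -3 + 8902/3 = 8893/3 ≈ 2964.3)
(P(89) + (1374 + 1404)) + V = ((½)/89 + (1374 + 1404)) + 8893/3 = ((½)*(1/89) + 2778) + 8893/3 = (1/178 + 2778) + 8893/3 = 494485/178 + 8893/3 = 3066409/534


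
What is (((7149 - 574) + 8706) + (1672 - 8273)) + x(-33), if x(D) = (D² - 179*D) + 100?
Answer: 15776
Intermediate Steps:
x(D) = 100 + D² - 179*D
(((7149 - 574) + 8706) + (1672 - 8273)) + x(-33) = (((7149 - 574) + 8706) + (1672 - 8273)) + (100 + (-33)² - 179*(-33)) = ((6575 + 8706) - 6601) + (100 + 1089 + 5907) = (15281 - 6601) + 7096 = 8680 + 7096 = 15776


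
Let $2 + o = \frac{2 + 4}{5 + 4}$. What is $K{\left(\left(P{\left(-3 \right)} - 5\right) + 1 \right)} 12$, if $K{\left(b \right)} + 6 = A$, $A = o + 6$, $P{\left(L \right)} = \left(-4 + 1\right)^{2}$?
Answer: $-16$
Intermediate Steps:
$o = - \frac{4}{3}$ ($o = -2 + \frac{2 + 4}{5 + 4} = -2 + \frac{6}{9} = -2 + 6 \cdot \frac{1}{9} = -2 + \frac{2}{3} = - \frac{4}{3} \approx -1.3333$)
$P{\left(L \right)} = 9$ ($P{\left(L \right)} = \left(-3\right)^{2} = 9$)
$A = \frac{14}{3}$ ($A = - \frac{4}{3} + 6 = \frac{14}{3} \approx 4.6667$)
$K{\left(b \right)} = - \frac{4}{3}$ ($K{\left(b \right)} = -6 + \frac{14}{3} = - \frac{4}{3}$)
$K{\left(\left(P{\left(-3 \right)} - 5\right) + 1 \right)} 12 = \left(- \frac{4}{3}\right) 12 = -16$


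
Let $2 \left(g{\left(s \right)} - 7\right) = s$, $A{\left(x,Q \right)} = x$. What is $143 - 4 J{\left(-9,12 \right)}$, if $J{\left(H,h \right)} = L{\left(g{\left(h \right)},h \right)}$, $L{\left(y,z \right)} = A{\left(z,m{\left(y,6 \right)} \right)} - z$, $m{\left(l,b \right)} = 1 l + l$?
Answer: $143$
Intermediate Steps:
$m{\left(l,b \right)} = 2 l$ ($m{\left(l,b \right)} = l + l = 2 l$)
$g{\left(s \right)} = 7 + \frac{s}{2}$
$L{\left(y,z \right)} = 0$ ($L{\left(y,z \right)} = z - z = 0$)
$J{\left(H,h \right)} = 0$
$143 - 4 J{\left(-9,12 \right)} = 143 - 0 = 143 + 0 = 143$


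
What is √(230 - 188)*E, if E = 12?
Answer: 12*√42 ≈ 77.769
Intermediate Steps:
√(230 - 188)*E = √(230 - 188)*12 = √42*12 = 12*√42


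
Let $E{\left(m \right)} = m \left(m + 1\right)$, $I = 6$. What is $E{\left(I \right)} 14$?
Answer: $588$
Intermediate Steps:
$E{\left(m \right)} = m \left(1 + m\right)$
$E{\left(I \right)} 14 = 6 \left(1 + 6\right) 14 = 6 \cdot 7 \cdot 14 = 42 \cdot 14 = 588$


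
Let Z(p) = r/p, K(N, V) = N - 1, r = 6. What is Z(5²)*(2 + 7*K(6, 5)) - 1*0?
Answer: 222/25 ≈ 8.8800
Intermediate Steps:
K(N, V) = -1 + N
Z(p) = 6/p
Z(5²)*(2 + 7*K(6, 5)) - 1*0 = (6/(5²))*(2 + 7*(-1 + 6)) - 1*0 = (6/25)*(2 + 7*5) + 0 = (6*(1/25))*(2 + 35) + 0 = (6/25)*37 + 0 = 222/25 + 0 = 222/25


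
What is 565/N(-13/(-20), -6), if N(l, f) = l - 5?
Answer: -11300/87 ≈ -129.89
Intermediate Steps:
N(l, f) = -5 + l
565/N(-13/(-20), -6) = 565/(-5 - 13/(-20)) = 565/(-5 - 13*(-1/20)) = 565/(-5 + 13/20) = 565/(-87/20) = 565*(-20/87) = -11300/87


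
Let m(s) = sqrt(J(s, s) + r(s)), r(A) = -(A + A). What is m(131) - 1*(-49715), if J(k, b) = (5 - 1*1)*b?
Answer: 49715 + sqrt(262) ≈ 49731.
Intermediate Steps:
J(k, b) = 4*b (J(k, b) = (5 - 1)*b = 4*b)
r(A) = -2*A
m(s) = sqrt(2)*sqrt(s) (m(s) = sqrt(4*s - 2*s) = sqrt(2*s) = sqrt(2)*sqrt(s))
m(131) - 1*(-49715) = sqrt(2)*sqrt(131) - 1*(-49715) = sqrt(262) + 49715 = 49715 + sqrt(262)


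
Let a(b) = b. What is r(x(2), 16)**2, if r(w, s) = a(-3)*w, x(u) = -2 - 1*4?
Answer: 324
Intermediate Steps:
x(u) = -6 (x(u) = -2 - 4 = -6)
r(w, s) = -3*w
r(x(2), 16)**2 = (-3*(-6))**2 = 18**2 = 324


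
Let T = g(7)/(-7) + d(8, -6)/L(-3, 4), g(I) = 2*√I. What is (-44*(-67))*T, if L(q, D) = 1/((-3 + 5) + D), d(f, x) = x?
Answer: -106128 - 5896*√7/7 ≈ -1.0836e+5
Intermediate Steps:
L(q, D) = 1/(2 + D)
T = -36 - 2*√7/7 (T = (2*√7)/(-7) - 6/(1/(2 + 4)) = (2*√7)*(-⅐) - 6/(1/6) = -2*√7/7 - 6/⅙ = -2*√7/7 - 6*6 = -2*√7/7 - 36 = -36 - 2*√7/7 ≈ -36.756)
(-44*(-67))*T = (-44*(-67))*(-36 - 2*√7/7) = 2948*(-36 - 2*√7/7) = -106128 - 5896*√7/7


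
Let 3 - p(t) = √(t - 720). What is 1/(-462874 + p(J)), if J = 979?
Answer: -462871/214249562382 + √259/214249562382 ≈ -2.1604e-6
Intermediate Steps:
p(t) = 3 - √(-720 + t) (p(t) = 3 - √(t - 720) = 3 - √(-720 + t))
1/(-462874 + p(J)) = 1/(-462874 + (3 - √(-720 + 979))) = 1/(-462874 + (3 - √259)) = 1/(-462871 - √259)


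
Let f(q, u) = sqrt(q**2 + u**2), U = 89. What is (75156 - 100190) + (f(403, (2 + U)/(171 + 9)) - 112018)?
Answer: -137052 + 13*sqrt(31136449)/180 ≈ -1.3665e+5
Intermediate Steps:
(75156 - 100190) + (f(403, (2 + U)/(171 + 9)) - 112018) = (75156 - 100190) + (sqrt(403**2 + ((2 + 89)/(171 + 9))**2) - 112018) = -25034 + (sqrt(162409 + (91/180)**2) - 112018) = -25034 + (sqrt(162409 + 8281/32400) - 112018) = -25034 + (sqrt(5262059881/32400) - 112018) = -25034 + (13*sqrt(31136449)/180 - 112018) = -25034 + (-112018 + 13*sqrt(31136449)/180) = -137052 + 13*sqrt(31136449)/180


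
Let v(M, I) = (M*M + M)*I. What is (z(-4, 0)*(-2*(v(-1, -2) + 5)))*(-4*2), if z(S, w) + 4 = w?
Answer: -320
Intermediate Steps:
v(M, I) = I*(M + M²) (v(M, I) = (M² + M)*I = (M + M²)*I = I*(M + M²))
z(S, w) = -4 + w
(z(-4, 0)*(-2*(v(-1, -2) + 5)))*(-4*2) = ((-4 + 0)*(-2*(-2*(-1)*(1 - 1) + 5)))*(-4*2) = -(-8)*(-2*(-1)*0 + 5)*(-8) = -(-8)*(0 + 5)*(-8) = -(-8)*5*(-8) = -4*(-10)*(-8) = 40*(-8) = -320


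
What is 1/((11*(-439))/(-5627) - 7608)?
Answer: -5627/42805387 ≈ -0.00013146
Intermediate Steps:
1/((11*(-439))/(-5627) - 7608) = 1/(-4829*(-1/5627) - 7608) = 1/(4829/5627 - 7608) = 1/(-42805387/5627) = -5627/42805387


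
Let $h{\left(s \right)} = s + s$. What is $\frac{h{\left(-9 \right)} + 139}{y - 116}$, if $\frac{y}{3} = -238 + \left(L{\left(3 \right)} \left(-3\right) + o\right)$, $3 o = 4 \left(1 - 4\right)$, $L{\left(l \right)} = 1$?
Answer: $- \frac{121}{851} \approx -0.14219$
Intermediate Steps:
$h{\left(s \right)} = 2 s$
$o = -4$ ($o = \frac{4 \left(1 - 4\right)}{3} = \frac{4 \left(-3\right)}{3} = \frac{1}{3} \left(-12\right) = -4$)
$y = -735$ ($y = 3 \left(-238 + \left(1 \left(-3\right) - 4\right)\right) = 3 \left(-238 - 7\right) = 3 \left(-245\right) = -735$)
$\frac{h{\left(-9 \right)} + 139}{y - 116} = \frac{2 \left(-9\right) + 139}{-735 - 116} = \frac{-18 + 139}{-851} = 121 \left(- \frac{1}{851}\right) = - \frac{121}{851}$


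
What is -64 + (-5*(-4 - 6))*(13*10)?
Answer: 6436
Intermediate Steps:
-64 + (-5*(-4 - 6))*(13*10) = -64 - 5*(-10)*130 = -64 + 50*130 = -64 + 6500 = 6436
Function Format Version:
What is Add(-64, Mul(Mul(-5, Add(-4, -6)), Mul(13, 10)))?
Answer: 6436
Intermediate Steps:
Add(-64, Mul(Mul(-5, Add(-4, -6)), Mul(13, 10))) = Add(-64, Mul(Mul(-5, -10), 130)) = Add(-64, Mul(50, 130)) = Add(-64, 6500) = 6436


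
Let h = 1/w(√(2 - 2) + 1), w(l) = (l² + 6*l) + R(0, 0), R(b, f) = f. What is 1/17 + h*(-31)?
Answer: -520/119 ≈ -4.3698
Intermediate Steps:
w(l) = l² + 6*l (w(l) = (l² + 6*l) + 0 = l² + 6*l)
h = ⅐ (h = 1/((√(2 - 2) + 1)*(6 + (√(2 - 2) + 1))) = 1/((√0 + 1)*(6 + (√0 + 1))) = 1/((0 + 1)*(6 + (0 + 1))) = 1/(1*(6 + 1)) = 1/(1*7) = 1/7 = ⅐ ≈ 0.14286)
1/17 + h*(-31) = 1/17 + (⅐)*(-31) = 1/17 - 31/7 = -520/119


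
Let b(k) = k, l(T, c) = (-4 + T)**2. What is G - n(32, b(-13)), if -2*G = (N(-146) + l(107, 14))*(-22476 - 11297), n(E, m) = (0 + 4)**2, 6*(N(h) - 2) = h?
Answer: 536315192/3 ≈ 1.7877e+8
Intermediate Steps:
N(h) = 2 + h/6
n(E, m) = 16 (n(E, m) = 4**2 = 16)
G = 536315240/3 (G = -((2 + (1/6)*(-146)) + (-4 + 107)**2)*(-22476 - 11297)/2 = -((2 - 73/3) + 103**2)*(-33773)/2 = -(-67/3 + 10609)*(-33773)/2 = -15880*(-33773)/3 = -1/2*(-1072630480/3) = 536315240/3 ≈ 1.7877e+8)
G - n(32, b(-13)) = 536315240/3 - 1*16 = 536315240/3 - 16 = 536315192/3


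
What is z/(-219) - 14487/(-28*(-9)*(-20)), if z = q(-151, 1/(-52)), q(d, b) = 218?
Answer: 230437/122640 ≈ 1.8790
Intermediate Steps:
z = 218
z/(-219) - 14487/(-28*(-9)*(-20)) = 218/(-219) - 14487/(-28*(-9)*(-20)) = 218*(-1/219) - 14487/(252*(-20)) = -218/219 - 14487/(-5040) = -218/219 - 14487*(-1/5040) = -218/219 + 4829/1680 = 230437/122640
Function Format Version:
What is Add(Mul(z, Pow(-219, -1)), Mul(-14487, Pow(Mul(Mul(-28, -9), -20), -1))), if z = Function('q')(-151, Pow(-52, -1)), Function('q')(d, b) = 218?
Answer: Rational(230437, 122640) ≈ 1.8790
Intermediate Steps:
z = 218
Add(Mul(z, Pow(-219, -1)), Mul(-14487, Pow(Mul(Mul(-28, -9), -20), -1))) = Add(Mul(218, Pow(-219, -1)), Mul(-14487, Pow(Mul(Mul(-28, -9), -20), -1))) = Add(Mul(218, Rational(-1, 219)), Mul(-14487, Pow(Mul(252, -20), -1))) = Add(Rational(-218, 219), Mul(-14487, Pow(-5040, -1))) = Add(Rational(-218, 219), Mul(-14487, Rational(-1, 5040))) = Add(Rational(-218, 219), Rational(4829, 1680)) = Rational(230437, 122640)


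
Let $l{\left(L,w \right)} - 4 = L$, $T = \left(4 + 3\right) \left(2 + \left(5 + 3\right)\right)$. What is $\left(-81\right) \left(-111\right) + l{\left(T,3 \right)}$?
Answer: $9065$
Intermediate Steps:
$T = 70$ ($T = 7 \left(2 + 8\right) = 7 \cdot 10 = 70$)
$l{\left(L,w \right)} = 4 + L$
$\left(-81\right) \left(-111\right) + l{\left(T,3 \right)} = \left(-81\right) \left(-111\right) + \left(4 + 70\right) = 8991 + 74 = 9065$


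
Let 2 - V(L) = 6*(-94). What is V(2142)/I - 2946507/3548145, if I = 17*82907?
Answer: -1383618233121/1666940992585 ≈ -0.83003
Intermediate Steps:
I = 1409419
V(L) = 566 (V(L) = 2 - 6*(-94) = 2 - 1*(-564) = 2 + 564 = 566)
V(2142)/I - 2946507/3548145 = 566/1409419 - 2946507/3548145 = 566*(1/1409419) - 2946507*1/3548145 = 566/1409419 - 982169/1182715 = -1383618233121/1666940992585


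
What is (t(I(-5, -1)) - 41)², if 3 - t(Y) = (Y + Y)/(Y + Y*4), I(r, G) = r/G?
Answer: 36864/25 ≈ 1474.6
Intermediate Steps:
t(Y) = 13/5 (t(Y) = 3 - (Y + Y)/(Y + Y*4) = 3 - 2*Y/(Y + 4*Y) = 3 - 2*Y/(5*Y) = 3 - 2*Y*1/(5*Y) = 3 - 1*⅖ = 3 - ⅖ = 13/5)
(t(I(-5, -1)) - 41)² = (13/5 - 41)² = (-192/5)² = 36864/25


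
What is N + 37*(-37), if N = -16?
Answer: -1385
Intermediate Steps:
N + 37*(-37) = -16 + 37*(-37) = -16 - 1369 = -1385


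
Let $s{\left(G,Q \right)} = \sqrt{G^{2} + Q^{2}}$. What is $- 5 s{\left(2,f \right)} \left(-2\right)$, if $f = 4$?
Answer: $20 \sqrt{5} \approx 44.721$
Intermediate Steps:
$- 5 s{\left(2,f \right)} \left(-2\right) = - 5 \sqrt{2^{2} + 4^{2}} \left(-2\right) = - 5 \sqrt{4 + 16} \left(-2\right) = - 5 \sqrt{20} \left(-2\right) = - 5 \cdot 2 \sqrt{5} \left(-2\right) = - 10 \sqrt{5} \left(-2\right) = 20 \sqrt{5}$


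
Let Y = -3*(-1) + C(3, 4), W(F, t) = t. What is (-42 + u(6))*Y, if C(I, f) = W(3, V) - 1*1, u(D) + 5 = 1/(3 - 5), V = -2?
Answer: 0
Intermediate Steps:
u(D) = -11/2 (u(D) = -5 + 1/(3 - 5) = -5 + 1/(-2) = -5 - 1/2 = -11/2)
C(I, f) = -3 (C(I, f) = -2 - 1*1 = -2 - 1 = -3)
Y = 0 (Y = -3*(-1) - 3 = 3 - 3 = 0)
(-42 + u(6))*Y = (-42 - 11/2)*0 = -95/2*0 = 0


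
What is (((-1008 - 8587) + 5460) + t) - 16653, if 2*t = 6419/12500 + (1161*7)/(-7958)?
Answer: -2067911552549/99475000 ≈ -20788.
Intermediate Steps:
t = -25252549/99475000 (t = (6419/12500 + (1161*7)/(-7958))/2 = (6419*(1/12500) + 8127*(-1/7958))/2 = (6419/12500 - 8127/7958)/2 = (½)*(-25252549/49737500) = -25252549/99475000 ≈ -0.25386)
(((-1008 - 8587) + 5460) + t) - 16653 = (((-1008 - 8587) + 5460) - 25252549/99475000) - 16653 = ((-9595 + 5460) - 25252549/99475000) - 16653 = (-4135 - 25252549/99475000) - 16653 = -411354377549/99475000 - 16653 = -2067911552549/99475000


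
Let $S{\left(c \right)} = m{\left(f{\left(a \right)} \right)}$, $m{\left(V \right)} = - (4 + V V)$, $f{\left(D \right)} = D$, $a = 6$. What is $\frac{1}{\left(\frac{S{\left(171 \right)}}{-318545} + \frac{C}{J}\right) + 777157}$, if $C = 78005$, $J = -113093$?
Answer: $\frac{7205041937}{5599443807917308} \approx 1.2867 \cdot 10^{-6}$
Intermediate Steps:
$m{\left(V \right)} = -4 - V^{2}$ ($m{\left(V \right)} = - (4 + V^{2}) = -4 - V^{2}$)
$S{\left(c \right)} = -40$ ($S{\left(c \right)} = -4 - 6^{2} = -4 - 36 = -40$)
$\frac{1}{\left(\frac{S{\left(171 \right)}}{-318545} + \frac{C}{J}\right) + 777157} = \frac{1}{\left(- \frac{40}{-318545} + \frac{78005}{-113093}\right) + 777157} = \frac{1}{\left(\left(-40\right) \left(- \frac{1}{318545}\right) + 78005 \left(- \frac{1}{113093}\right)\right) + 777157} = \frac{1}{\left(\frac{8}{63709} - \frac{78005}{113093}\right) + 777157} = \frac{1}{- \frac{4968715801}{7205041937} + 777157} = \frac{1}{\frac{5599443807917308}{7205041937}} = \frac{7205041937}{5599443807917308}$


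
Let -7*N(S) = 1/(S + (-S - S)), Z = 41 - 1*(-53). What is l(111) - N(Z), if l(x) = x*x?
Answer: 8107217/658 ≈ 12321.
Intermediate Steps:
Z = 94 (Z = 41 + 53 = 94)
l(x) = x**2
N(S) = 1/(7*S) (N(S) = -1/(7*(S + (-S - S))) = -1/(7*(S - 2*S)) = -(-1/S)/7 = -(-1)/(7*S) = 1/(7*S))
l(111) - N(Z) = 111**2 - 1/(7*94) = 12321 - 1/(7*94) = 12321 - 1*1/658 = 12321 - 1/658 = 8107217/658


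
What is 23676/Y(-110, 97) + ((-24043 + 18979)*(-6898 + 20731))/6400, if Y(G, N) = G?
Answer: -98213259/8800 ≈ -11161.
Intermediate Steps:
23676/Y(-110, 97) + ((-24043 + 18979)*(-6898 + 20731))/6400 = 23676/(-110) + ((-24043 + 18979)*(-6898 + 20731))/6400 = 23676*(-1/110) - 5064*13833*(1/6400) = -11838/55 - 70050312*1/6400 = -11838/55 - 8756289/800 = -98213259/8800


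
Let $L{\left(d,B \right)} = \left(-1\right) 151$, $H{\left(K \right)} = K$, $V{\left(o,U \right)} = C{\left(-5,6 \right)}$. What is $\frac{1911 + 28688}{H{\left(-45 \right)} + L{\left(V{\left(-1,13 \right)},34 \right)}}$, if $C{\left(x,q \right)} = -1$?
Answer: $- \frac{30599}{196} \approx -156.12$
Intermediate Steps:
$V{\left(o,U \right)} = -1$
$L{\left(d,B \right)} = -151$
$\frac{1911 + 28688}{H{\left(-45 \right)} + L{\left(V{\left(-1,13 \right)},34 \right)}} = \frac{1911 + 28688}{-45 - 151} = \frac{30599}{-196} = 30599 \left(- \frac{1}{196}\right) = - \frac{30599}{196}$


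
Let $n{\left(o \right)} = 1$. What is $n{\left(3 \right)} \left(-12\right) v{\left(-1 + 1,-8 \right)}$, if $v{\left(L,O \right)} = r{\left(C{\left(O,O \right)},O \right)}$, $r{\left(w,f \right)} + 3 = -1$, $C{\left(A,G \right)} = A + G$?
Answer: $48$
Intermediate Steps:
$r{\left(w,f \right)} = -4$ ($r{\left(w,f \right)} = -3 - 1 = -4$)
$v{\left(L,O \right)} = -4$
$n{\left(3 \right)} \left(-12\right) v{\left(-1 + 1,-8 \right)} = 1 \left(-12\right) \left(-4\right) = \left(-12\right) \left(-4\right) = 48$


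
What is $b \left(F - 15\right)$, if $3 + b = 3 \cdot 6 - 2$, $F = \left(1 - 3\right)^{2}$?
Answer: $-143$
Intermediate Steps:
$F = 4$ ($F = \left(-2\right)^{2} = 4$)
$b = 13$ ($b = -3 + \left(3 \cdot 6 - 2\right) = -3 + \left(18 - 2\right) = -3 + 16 = 13$)
$b \left(F - 15\right) = 13 \left(4 - 15\right) = 13 \left(-11\right) = -143$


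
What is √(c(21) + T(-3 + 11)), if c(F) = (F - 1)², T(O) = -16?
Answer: 8*√6 ≈ 19.596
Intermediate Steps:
c(F) = (-1 + F)²
√(c(21) + T(-3 + 11)) = √((-1 + 21)² - 16) = √(20² - 16) = √(400 - 16) = √384 = 8*√6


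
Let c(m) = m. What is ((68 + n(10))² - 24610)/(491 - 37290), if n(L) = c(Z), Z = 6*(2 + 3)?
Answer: 15006/36799 ≈ 0.40778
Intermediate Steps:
Z = 30 (Z = 6*5 = 30)
n(L) = 30
((68 + n(10))² - 24610)/(491 - 37290) = ((68 + 30)² - 24610)/(491 - 37290) = (98² - 24610)/(-36799) = (9604 - 24610)*(-1/36799) = -15006*(-1/36799) = 15006/36799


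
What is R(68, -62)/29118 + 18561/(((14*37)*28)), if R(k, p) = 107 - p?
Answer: 271455187/211163736 ≈ 1.2855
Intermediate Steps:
R(68, -62)/29118 + 18561/(((14*37)*28)) = (107 - 1*(-62))/29118 + 18561/(((14*37)*28)) = (107 + 62)*(1/29118) + 18561/((518*28)) = 169*(1/29118) + 18561/14504 = 169/29118 + 18561*(1/14504) = 169/29118 + 18561/14504 = 271455187/211163736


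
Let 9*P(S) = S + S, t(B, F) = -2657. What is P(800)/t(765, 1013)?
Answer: -1600/23913 ≈ -0.066909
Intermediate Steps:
P(S) = 2*S/9 (P(S) = (S + S)/9 = (2*S)/9 = 2*S/9)
P(800)/t(765, 1013) = ((2/9)*800)/(-2657) = (1600/9)*(-1/2657) = -1600/23913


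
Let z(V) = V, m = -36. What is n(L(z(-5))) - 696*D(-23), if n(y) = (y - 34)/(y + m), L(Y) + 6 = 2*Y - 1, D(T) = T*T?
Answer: -19513701/53 ≈ -3.6818e+5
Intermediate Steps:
D(T) = T**2
L(Y) = -7 + 2*Y (L(Y) = -6 + (2*Y - 1) = -6 + (-1 + 2*Y) = -7 + 2*Y)
n(y) = (-34 + y)/(-36 + y) (n(y) = (y - 34)/(y - 36) = (-34 + y)/(-36 + y))
n(L(z(-5))) - 696*D(-23) = (-34 + (-7 + 2*(-5)))/(-36 + (-7 + 2*(-5))) - 696*(-23)**2 = (-34 + (-7 - 10))/(-36 + (-7 - 10)) - 696*529 = (-34 - 17)/(-36 - 17) - 368184 = -51/(-53) - 368184 = -1/53*(-51) - 368184 = 51/53 - 368184 = -19513701/53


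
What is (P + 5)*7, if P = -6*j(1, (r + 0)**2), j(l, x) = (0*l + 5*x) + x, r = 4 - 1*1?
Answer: -2233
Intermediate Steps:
r = 3 (r = 4 - 1 = 3)
j(l, x) = 6*x (j(l, x) = (0 + 5*x) + x = 5*x + x = 6*x)
P = -324 (P = -36*(3 + 0)**2 = -36*3**2 = -36*9 = -6*54 = -324)
(P + 5)*7 = (-324 + 5)*7 = -319*7 = -2233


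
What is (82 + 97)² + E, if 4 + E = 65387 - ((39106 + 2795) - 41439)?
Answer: 96962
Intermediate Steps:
E = 64921 (E = -4 + (65387 - ((39106 + 2795) - 41439)) = -4 + (65387 - (41901 - 41439)) = -4 + (65387 - 1*462) = -4 + (65387 - 462) = -4 + 64925 = 64921)
(82 + 97)² + E = (82 + 97)² + 64921 = 179² + 64921 = 32041 + 64921 = 96962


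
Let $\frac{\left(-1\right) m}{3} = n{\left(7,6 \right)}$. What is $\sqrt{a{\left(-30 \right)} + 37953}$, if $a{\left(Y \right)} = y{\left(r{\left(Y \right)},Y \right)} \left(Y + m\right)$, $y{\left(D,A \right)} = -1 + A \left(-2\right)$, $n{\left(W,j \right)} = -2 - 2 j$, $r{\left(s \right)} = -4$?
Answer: $7 \sqrt{789} \approx 196.62$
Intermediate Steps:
$y{\left(D,A \right)} = -1 - 2 A$
$m = 42$ ($m = - 3 \left(-2 - 12\right) = \left(-3\right) \left(-14\right) = 42$)
$a{\left(Y \right)} = \left(-1 - 2 Y\right) \left(42 + Y\right)$ ($a{\left(Y \right)} = \left(-1 - 2 Y\right) \left(Y + 42\right) = \left(-1 - 2 Y\right) \left(42 + Y\right)$)
$\sqrt{a{\left(-30 \right)} + 37953} = \sqrt{- \left(1 + 2 \left(-30\right)\right) \left(42 - 30\right) + 37953} = \sqrt{\left(-1\right) \left(1 - 60\right) 12 + 37953} = \sqrt{\left(-1\right) \left(-59\right) 12 + 37953} = \sqrt{708 + 37953} = \sqrt{38661} = 7 \sqrt{789}$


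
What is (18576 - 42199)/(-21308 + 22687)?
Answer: -23623/1379 ≈ -17.131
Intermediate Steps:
(18576 - 42199)/(-21308 + 22687) = -23623/1379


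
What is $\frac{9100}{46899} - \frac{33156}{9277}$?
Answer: $- \frac{1470562544}{435082023} \approx -3.38$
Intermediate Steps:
$\frac{9100}{46899} - \frac{33156}{9277} = - \frac{1470562544}{435082023}$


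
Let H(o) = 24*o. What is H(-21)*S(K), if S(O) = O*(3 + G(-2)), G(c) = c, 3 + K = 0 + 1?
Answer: 1008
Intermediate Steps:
K = -2 (K = -3 + (0 + 1) = -3 + 1 = -2)
S(O) = O (S(O) = O*(3 - 2) = O*1 = O)
H(-21)*S(K) = (24*(-21))*(-2) = -504*(-2) = 1008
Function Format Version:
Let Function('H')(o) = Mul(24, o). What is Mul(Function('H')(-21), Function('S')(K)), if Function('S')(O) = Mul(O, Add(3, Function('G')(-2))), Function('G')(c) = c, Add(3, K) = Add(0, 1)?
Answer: 1008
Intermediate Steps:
K = -2 (K = Add(-3, Add(0, 1)) = Add(-3, 1) = -2)
Function('S')(O) = O (Function('S')(O) = Mul(O, Add(3, -2)) = Mul(O, 1) = O)
Mul(Function('H')(-21), Function('S')(K)) = Mul(Mul(24, -21), -2) = Mul(-504, -2) = 1008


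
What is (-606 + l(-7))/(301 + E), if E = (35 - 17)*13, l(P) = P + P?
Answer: -124/107 ≈ -1.1589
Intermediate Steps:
l(P) = 2*P
E = 234 (E = 18*13 = 234)
(-606 + l(-7))/(301 + E) = (-606 + 2*(-7))/(301 + 234) = (-606 - 14)/535 = -620*1/535 = -124/107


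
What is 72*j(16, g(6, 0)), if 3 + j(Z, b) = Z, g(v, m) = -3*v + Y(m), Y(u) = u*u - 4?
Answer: 936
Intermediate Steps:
Y(u) = -4 + u**2 (Y(u) = u**2 - 4 = -4 + u**2)
g(v, m) = -4 + m**2 - 3*v (g(v, m) = -3*v + (-4 + m**2) = -4 + m**2 - 3*v)
j(Z, b) = -3 + Z
72*j(16, g(6, 0)) = 72*(-3 + 16) = 72*13 = 936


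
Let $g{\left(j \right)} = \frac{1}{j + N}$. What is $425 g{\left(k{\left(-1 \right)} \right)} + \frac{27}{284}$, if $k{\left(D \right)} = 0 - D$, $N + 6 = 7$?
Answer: $\frac{60377}{284} \approx 212.59$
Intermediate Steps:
$N = 1$ ($N = -6 + 7 = 1$)
$k{\left(D \right)} = - D$
$g{\left(j \right)} = \frac{1}{1 + j}$ ($g{\left(j \right)} = \frac{1}{j + 1} = \frac{1}{1 + j}$)
$425 g{\left(k{\left(-1 \right)} \right)} + \frac{27}{284} = \frac{425}{1 - -1} + \frac{27}{284} = \frac{425}{1 + 1} + 27 \cdot \frac{1}{284} = \frac{425}{2} + \frac{27}{284} = \frac{60377}{284}$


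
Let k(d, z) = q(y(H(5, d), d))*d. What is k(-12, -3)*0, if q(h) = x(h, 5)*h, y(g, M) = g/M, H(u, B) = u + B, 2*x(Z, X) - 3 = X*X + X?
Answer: 0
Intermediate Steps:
x(Z, X) = 3/2 + X/2 + X²/2 (x(Z, X) = 3/2 + (X*X + X)/2 = 3/2 + (X² + X)/2 = 3/2 + (X + X²)/2 = 3/2 + (X/2 + X²/2) = 3/2 + X/2 + X²/2)
H(u, B) = B + u
q(h) = 33*h/2 (q(h) = (3/2 + (½)*5 + (½)*5²)*h = (3/2 + 5/2 + (½)*25)*h = (3/2 + 5/2 + 25/2)*h = 33*h/2)
k(d, z) = 165/2 + 33*d/2 (k(d, z) = (33*((d + 5)/d)/2)*d = (33*((5 + d)/d)/2)*d = (33*(5 + d)/(2*d))*d = 165/2 + 33*d/2)
k(-12, -3)*0 = (165/2 + (33/2)*(-12))*0 = (165/2 - 198)*0 = -231/2*0 = 0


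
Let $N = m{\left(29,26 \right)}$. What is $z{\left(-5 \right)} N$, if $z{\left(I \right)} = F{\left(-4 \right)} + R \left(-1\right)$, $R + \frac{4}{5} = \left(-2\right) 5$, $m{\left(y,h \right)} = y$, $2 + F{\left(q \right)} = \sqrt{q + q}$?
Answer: $\frac{1276}{5} + 58 i \sqrt{2} \approx 255.2 + 82.024 i$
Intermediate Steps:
$F{\left(q \right)} = -2 + \sqrt{2} \sqrt{q}$ ($F{\left(q \right)} = -2 + \sqrt{q + q} = -2 + \sqrt{2 q} = -2 + \sqrt{2} \sqrt{q}$)
$R = - \frac{54}{5}$ ($R = - \frac{4}{5} - 10 = - \frac{54}{5} \approx -10.8$)
$N = 29$
$z{\left(I \right)} = \frac{44}{5} + 2 i \sqrt{2}$ ($z{\left(I \right)} = \left(-2 + \sqrt{2} \sqrt{-4}\right) - - \frac{54}{5} = \left(-2 + \sqrt{2} \cdot 2 i\right) + \frac{54}{5} = \left(-2 + 2 i \sqrt{2}\right) + \frac{54}{5} = \frac{44}{5} + 2 i \sqrt{2}$)
$z{\left(-5 \right)} N = \left(\frac{44}{5} + 2 i \sqrt{2}\right) 29 = \frac{1276}{5} + 58 i \sqrt{2}$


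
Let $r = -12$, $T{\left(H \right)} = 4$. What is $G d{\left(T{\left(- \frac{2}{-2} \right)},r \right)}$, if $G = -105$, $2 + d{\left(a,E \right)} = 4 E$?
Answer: $5250$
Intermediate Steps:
$d{\left(a,E \right)} = -2 + 4 E$
$G d{\left(T{\left(- \frac{2}{-2} \right)},r \right)} = - 105 \left(-2 + 4 \left(-12\right)\right) = - 105 \left(-2 - 48\right) = \left(-105\right) \left(-50\right) = 5250$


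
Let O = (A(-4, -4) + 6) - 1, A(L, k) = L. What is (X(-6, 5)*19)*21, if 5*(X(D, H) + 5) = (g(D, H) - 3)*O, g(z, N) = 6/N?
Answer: -53466/25 ≈ -2138.6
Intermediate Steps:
O = 1 (O = (-4 + 6) - 1 = 2 - 1 = 1)
X(D, H) = -28/5 + 6/(5*H) (X(D, H) = -5 + ((6/H - 3)*1)/5 = -5 + ((-3 + 6/H)*1)/5 = -5 + (-3 + 6/H)/5 = -5 + (-⅗ + 6/(5*H)) = -28/5 + 6/(5*H))
(X(-6, 5)*19)*21 = (((⅖)*(3 - 14*5)/5)*19)*21 = (((⅖)*(⅕)*(3 - 70))*19)*21 = (((⅖)*(⅕)*(-67))*19)*21 = -134/25*19*21 = -2546/25*21 = -53466/25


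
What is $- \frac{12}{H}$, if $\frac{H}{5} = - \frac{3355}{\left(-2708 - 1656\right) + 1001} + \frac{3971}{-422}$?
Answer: $\frac{17030232}{59693315} \approx 0.2853$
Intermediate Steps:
$H = - \frac{59693315}{1419186}$ ($H = 5 \left(- \frac{3355}{\left(-2708 - 1656\right) + 1001} + \frac{3971}{-422}\right) = 5 \left(- \frac{3355}{-4364 + 1001} + 3971 \left(- \frac{1}{422}\right)\right) = 5 \left(- \frac{3355}{-3363} - \frac{3971}{422}\right) = 5 \left(\left(-3355\right) \left(- \frac{1}{3363}\right) - \frac{3971}{422}\right) = 5 \left(\frac{3355}{3363} - \frac{3971}{422}\right) = 5 \left(- \frac{11938663}{1419186}\right) = - \frac{59693315}{1419186} \approx -42.062$)
$- \frac{12}{H} = - \frac{12}{- \frac{59693315}{1419186}} = \left(-12\right) \left(- \frac{1419186}{59693315}\right) = \frac{17030232}{59693315}$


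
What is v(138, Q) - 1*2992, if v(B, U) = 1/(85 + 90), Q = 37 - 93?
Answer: -523599/175 ≈ -2992.0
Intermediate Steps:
Q = -56
v(B, U) = 1/175
v(138, Q) - 1*2992 = 1/175 - 1*2992 = 1/175 - 2992 = -523599/175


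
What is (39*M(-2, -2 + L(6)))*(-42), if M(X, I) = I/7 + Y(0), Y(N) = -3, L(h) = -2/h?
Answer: 5460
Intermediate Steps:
M(X, I) = -3 + I/7 (M(X, I) = I/7 - 3 = -3 + I/7)
(39*M(-2, -2 + L(6)))*(-42) = (39*(-3 + (-2 - 2/6)/7))*(-42) = (39*(-3 + (-2 - 2*⅙)/7))*(-42) = (39*(-3 + (-2 - ⅓)/7))*(-42) = (39*(-3 + (⅐)*(-7/3)))*(-42) = (39*(-3 - ⅓))*(-42) = (39*(-10/3))*(-42) = -130*(-42) = 5460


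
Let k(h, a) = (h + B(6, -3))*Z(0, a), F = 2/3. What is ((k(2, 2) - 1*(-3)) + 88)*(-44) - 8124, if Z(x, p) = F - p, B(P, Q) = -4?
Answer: -36736/3 ≈ -12245.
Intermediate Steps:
F = ⅔ (F = 2*(⅓) = ⅔ ≈ 0.66667)
Z(x, p) = ⅔ - p
k(h, a) = (-4 + h)*(⅔ - a) (k(h, a) = (h - 4)*(⅔ - a) = (-4 + h)*(⅔ - a))
((k(2, 2) - 1*(-3)) + 88)*(-44) - 8124 = ((-(-4 + 2)*(-2 + 3*2)/3 - 1*(-3)) + 88)*(-44) - 8124 = ((-⅓*(-2)*(-2 + 6) + 3) + 88)*(-44) - 8124 = ((-⅓*(-2)*4 + 3) + 88)*(-44) - 8124 = ((8/3 + 3) + 88)*(-44) - 8124 = (17/3 + 88)*(-44) - 8124 = (281/3)*(-44) - 8124 = -12364/3 - 8124 = -36736/3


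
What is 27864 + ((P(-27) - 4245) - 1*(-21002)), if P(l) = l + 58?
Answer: 44652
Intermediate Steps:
P(l) = 58 + l
27864 + ((P(-27) - 4245) - 1*(-21002)) = 27864 + (((58 - 27) - 4245) - 1*(-21002)) = 27864 + ((31 - 4245) + 21002) = 27864 + (-4214 + 21002) = 27864 + 16788 = 44652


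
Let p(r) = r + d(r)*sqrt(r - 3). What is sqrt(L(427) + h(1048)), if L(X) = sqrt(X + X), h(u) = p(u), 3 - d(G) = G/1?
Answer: sqrt(1048 + sqrt(854) - 1045*sqrt(1045)) ≈ 180.84*I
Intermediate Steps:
d(G) = 3 - G (d(G) = 3 - G/1 = 3 - G)
p(r) = r + sqrt(-3 + r)*(3 - r) (p(r) = r + (3 - r)*sqrt(r - 3) = r + (3 - r)*sqrt(-3 + r) = r + sqrt(-3 + r)*(3 - r))
h(u) = u - (-3 + u)**(3/2)
L(X) = sqrt(2)*sqrt(X) (L(X) = sqrt(2*X) = sqrt(2)*sqrt(X))
sqrt(L(427) + h(1048)) = sqrt(sqrt(2)*sqrt(427) + (1048 - (-3 + 1048)**(3/2))) = sqrt(sqrt(854) + (1048 - 1045**(3/2))) = sqrt(sqrt(854) + (1048 - 1045*sqrt(1045))) = sqrt(1048 + sqrt(854) - 1045*sqrt(1045))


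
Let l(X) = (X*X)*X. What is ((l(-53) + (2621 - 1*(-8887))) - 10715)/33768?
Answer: -37021/8442 ≈ -4.3853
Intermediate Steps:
l(X) = X³ (l(X) = X²*X = X³)
((l(-53) + (2621 - 1*(-8887))) - 10715)/33768 = (((-53)³ + (2621 - 1*(-8887))) - 10715)/33768 = ((-148877 + (2621 + 8887)) - 10715)*(1/33768) = ((-148877 + 11508) - 10715)*(1/33768) = (-137369 - 10715)*(1/33768) = -148084*1/33768 = -37021/8442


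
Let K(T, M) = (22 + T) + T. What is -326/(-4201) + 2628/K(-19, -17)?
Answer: -2758753/16804 ≈ -164.17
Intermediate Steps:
K(T, M) = 22 + 2*T
-326/(-4201) + 2628/K(-19, -17) = -326/(-4201) + 2628/(22 + 2*(-19)) = -326*(-1/4201) + 2628/(22 - 38) = 326/4201 + 2628/(-16) = 326/4201 + 2628*(-1/16) = 326/4201 - 657/4 = -2758753/16804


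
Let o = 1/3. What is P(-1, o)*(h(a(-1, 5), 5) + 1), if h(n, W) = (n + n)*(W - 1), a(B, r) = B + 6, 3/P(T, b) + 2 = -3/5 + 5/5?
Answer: -615/8 ≈ -76.875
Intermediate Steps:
o = 1/3 ≈ 0.33333
P(T, b) = -15/8 (P(T, b) = 3/(-2 + (-3/5 + 5/5)) = 3/(-2 + (-3*1/5 + 5*(1/5))) = 3/(-2 + (-3/5 + 1)) = 3/(-2 + 2/5) = 3/(-8/5) = 3*(-5/8) = -15/8)
a(B, r) = 6 + B
h(n, W) = 2*n*(-1 + W) (h(n, W) = (2*n)*(-1 + W) = 2*n*(-1 + W))
P(-1, o)*(h(a(-1, 5), 5) + 1) = -15*(2*(6 - 1)*(-1 + 5) + 1)/8 = -15*(2*5*4 + 1)/8 = -15*(40 + 1)/8 = -15/8*41 = -615/8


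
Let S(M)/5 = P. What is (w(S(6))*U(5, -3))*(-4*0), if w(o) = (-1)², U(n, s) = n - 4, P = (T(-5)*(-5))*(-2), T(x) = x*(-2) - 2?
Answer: 0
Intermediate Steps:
T(x) = -2 - 2*x (T(x) = -2*x - 2 = -2 - 2*x)
P = 80 (P = ((-2 - 2*(-5))*(-5))*(-2) = ((-2 + 10)*(-5))*(-2) = (8*(-5))*(-2) = -40*(-2) = 80)
S(M) = 400 (S(M) = 5*80 = 400)
U(n, s) = -4 + n
w(o) = 1
(w(S(6))*U(5, -3))*(-4*0) = (1*(-4 + 5))*(-4*0) = (1*1)*0 = 1*0 = 0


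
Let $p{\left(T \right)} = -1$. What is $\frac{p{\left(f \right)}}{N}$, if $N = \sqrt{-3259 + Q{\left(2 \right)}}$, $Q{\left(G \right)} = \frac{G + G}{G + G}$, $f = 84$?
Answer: $\frac{i \sqrt{362}}{1086} \approx 0.01752 i$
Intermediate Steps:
$Q{\left(G \right)} = 1$ ($Q{\left(G \right)} = \frac{2 G}{2 G} = 2 G \frac{1}{2 G} = 1$)
$N = 3 i \sqrt{362}$ ($N = \sqrt{-3259 + 1} = \sqrt{-3258} = 3 i \sqrt{362} \approx 57.079 i$)
$\frac{p{\left(f \right)}}{N} = - \frac{1}{3 i \sqrt{362}} = - \frac{\left(-1\right) i \sqrt{362}}{1086} = \frac{i \sqrt{362}}{1086}$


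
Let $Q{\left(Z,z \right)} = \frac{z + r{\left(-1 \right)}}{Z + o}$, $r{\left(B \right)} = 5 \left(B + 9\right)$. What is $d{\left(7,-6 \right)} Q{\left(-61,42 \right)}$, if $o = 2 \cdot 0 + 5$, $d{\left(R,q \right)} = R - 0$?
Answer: $- \frac{41}{4} \approx -10.25$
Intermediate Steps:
$d{\left(R,q \right)} = R$ ($d{\left(R,q \right)} = R + 0 = R$)
$r{\left(B \right)} = 45 + 5 B$ ($r{\left(B \right)} = 5 \left(9 + B\right) = 45 + 5 B$)
$o = 5$ ($o = 0 + 5 = 5$)
$Q{\left(Z,z \right)} = \frac{40 + z}{5 + Z}$ ($Q{\left(Z,z \right)} = \frac{z + \left(45 + 5 \left(-1\right)\right)}{Z + 5} = \frac{z + \left(45 - 5\right)}{5 + Z} = \frac{z + 40}{5 + Z} = \frac{40 + z}{5 + Z}$)
$d{\left(7,-6 \right)} Q{\left(-61,42 \right)} = 7 \frac{40 + 42}{5 - 61} = 7 \frac{1}{-56} \cdot 82 = 7 \left(\left(- \frac{1}{56}\right) 82\right) = 7 \left(- \frac{41}{28}\right) = - \frac{41}{4}$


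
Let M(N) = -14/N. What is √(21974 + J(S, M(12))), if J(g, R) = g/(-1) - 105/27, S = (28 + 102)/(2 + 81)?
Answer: √1362071749/249 ≈ 148.22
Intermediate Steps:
S = 130/83 ≈ 1.5663
J(g, R) = -35/9 - g (J(g, R) = g*(-1) - 105*1/27 = -g - 35/9 = -35/9 - g)
√(21974 + J(S, M(12))) = √(21974 + (-35/9 - 1*130/83)) = √(21974 + (-35/9 - 130/83)) = √(21974 - 4075/747) = √(16410503/747) = √1362071749/249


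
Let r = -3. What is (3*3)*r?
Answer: -27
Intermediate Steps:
(3*3)*r = (3*3)*(-3) = 9*(-3) = -27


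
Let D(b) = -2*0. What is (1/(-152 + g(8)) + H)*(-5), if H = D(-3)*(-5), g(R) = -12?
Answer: 5/164 ≈ 0.030488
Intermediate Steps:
D(b) = 0
H = 0 (H = 0*(-5) = 0)
(1/(-152 + g(8)) + H)*(-5) = (1/(-152 - 12) + 0)*(-5) = (1/(-164) + 0)*(-5) = (-1/164 + 0)*(-5) = -1/164*(-5) = 5/164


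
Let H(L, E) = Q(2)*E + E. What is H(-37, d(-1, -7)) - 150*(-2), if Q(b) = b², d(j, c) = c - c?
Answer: 300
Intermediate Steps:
d(j, c) = 0
H(L, E) = 5*E (H(L, E) = 2²*E + E = 4*E + E = 5*E)
H(-37, d(-1, -7)) - 150*(-2) = 5*0 - 150*(-2) = 0 - 1*(-300) = 0 + 300 = 300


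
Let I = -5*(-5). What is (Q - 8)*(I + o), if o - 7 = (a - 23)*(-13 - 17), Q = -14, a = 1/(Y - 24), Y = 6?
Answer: -47762/3 ≈ -15921.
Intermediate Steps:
a = -1/18 (a = 1/(6 - 24) = 1/(-18) = -1/18 ≈ -0.055556)
o = 2096/3 (o = 7 + (-1/18 - 23)*(-13 - 17) = 7 - 415/18*(-30) = 7 + 2075/3 = 2096/3 ≈ 698.67)
I = 25
(Q - 8)*(I + o) = (-14 - 8)*(25 + 2096/3) = -22*2171/3 = -47762/3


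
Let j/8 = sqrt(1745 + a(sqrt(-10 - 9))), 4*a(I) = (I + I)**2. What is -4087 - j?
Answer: -4087 - 8*sqrt(1726) ≈ -4419.4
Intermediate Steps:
a(I) = I**2 (a(I) = (I + I)**2/4 = (2*I)**2/4 = (4*I**2)/4 = I**2)
j = 8*sqrt(1726) (j = 8*sqrt(1745 + (sqrt(-10 - 9))**2) = 8*sqrt(1745 + (sqrt(-19))**2) = 8*sqrt(1745 + (I*sqrt(19))**2) = 8*sqrt(1745 - 19) = 8*sqrt(1726) ≈ 332.36)
-4087 - j = -4087 - 8*sqrt(1726)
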